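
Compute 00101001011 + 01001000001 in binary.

Add column by column from the right: bit + bit + carry-in; write the sum mod 2, carry 1 when the sum is 2 or 3.
carry:  00010000110
        00101001011
+       01001000001
-------------------
       001110001100
(the carry out of the leftmost column, 0, becomes the leading bit)
Decimal check:
  00101001011 = 256 + 64 + 8 + 2 + 1 = 331
  01001000001 = 512 + 64 + 1 = 577
  331 + 577 = 908, and 001110001100 = 512 + 256 + 128 + 8 + 4 = 908 ✓



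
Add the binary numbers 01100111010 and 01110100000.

Add column by column from the right: bit + bit + carry-in; write the sum mod 2, carry 1 when the sum is 2 or 3.
carry:  11001000000
        01100111010
+       01110100000
-------------------
       011011011010
(the carry out of the leftmost column, 0, becomes the leading bit)
Decimal check:
  01100111010 = 512 + 256 + 32 + 16 + 8 + 2 = 826
  01110100000 = 512 + 256 + 128 + 32 = 928
  826 + 928 = 1754, and 011011011010 = 1024 + 512 + 128 + 64 + 16 + 8 + 2 = 1754 ✓



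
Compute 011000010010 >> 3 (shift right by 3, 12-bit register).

Original: 011000010010 (decimal 1554)
Shift right by 3 positions
Drop the 3 low bits; fill with zeros on the left
Result: 000011000010 (decimal 194)
Equivalent: 1554 >> 3 = 1554 ÷ 2^3 = 194



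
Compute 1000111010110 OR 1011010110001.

OR: 1 when either bit is 1
  1000111010110
| 1011010110001
---------------
  1011111110111
Decimal: 4566 | 5809 = 6135



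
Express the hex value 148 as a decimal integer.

Expand by place value (powers of 16):
148 = 1 × 16^2 + 4 × 16^1 + 8 × 16^0
= 1 × 256 + 4 × 16 + 8 × 1
= 256 + 64 + 8
= 328



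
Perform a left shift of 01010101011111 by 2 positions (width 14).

Original: 01010101011111 (decimal 5471)
Shift left by 2 positions
Append 2 zeros on the right and drop the 2 high bits that overflow the 14-bit width
Result: 01010101111100 (decimal 5500)
Equivalent: 5471 << 2 = 5471 × 2^2 = 21884, truncated to 14 bits = 5500



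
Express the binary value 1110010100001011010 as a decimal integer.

Sum of powers of 2 for each 1-bit:
2^1 + 2^3 + 2^4 + 2^6 + 2^11 + 2^13 + 2^16 + 2^17 + 2^18
= 2 + 8 + 16 + 64 + 2048 + 8192 + 65536 + 131072 + 262144
= 469082



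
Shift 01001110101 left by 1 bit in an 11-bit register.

Original: 01001110101 (decimal 629)
Shift left by 1 position
Append 1 zero on the right
Result: 10011101010 (decimal 1258)
Equivalent: 629 << 1 = 629 × 2^1 = 1258



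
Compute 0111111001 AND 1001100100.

AND: 1 only when both bits are 1
  0111111001
& 1001100100
------------
  0001100000
Decimal: 505 & 612 = 96



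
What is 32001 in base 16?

Using repeated division by 16 (digits 10–15 are A–F):
32001 ÷ 16 = 2000 remainder 1
2000 ÷ 16 = 125 remainder 0
125 ÷ 16 = 7 remainder 13 (D)
7 ÷ 16 = 0 remainder 7
Reading remainders bottom to top: 7D01



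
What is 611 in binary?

Using repeated division by 2:
611 ÷ 2 = 305 remainder 1
305 ÷ 2 = 152 remainder 1
152 ÷ 2 = 76 remainder 0
76 ÷ 2 = 38 remainder 0
38 ÷ 2 = 19 remainder 0
19 ÷ 2 = 9 remainder 1
9 ÷ 2 = 4 remainder 1
4 ÷ 2 = 2 remainder 0
2 ÷ 2 = 1 remainder 0
1 ÷ 2 = 0 remainder 1
Reading remainders bottom to top: 1001100011



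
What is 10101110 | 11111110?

OR: 1 when either bit is 1
  10101110
| 11111110
----------
  11111110
Decimal: 174 | 254 = 254



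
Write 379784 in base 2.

Using repeated division by 2:
379784 ÷ 2 = 189892 remainder 0
189892 ÷ 2 = 94946 remainder 0
94946 ÷ 2 = 47473 remainder 0
47473 ÷ 2 = 23736 remainder 1
23736 ÷ 2 = 11868 remainder 0
11868 ÷ 2 = 5934 remainder 0
5934 ÷ 2 = 2967 remainder 0
2967 ÷ 2 = 1483 remainder 1
1483 ÷ 2 = 741 remainder 1
741 ÷ 2 = 370 remainder 1
370 ÷ 2 = 185 remainder 0
185 ÷ 2 = 92 remainder 1
92 ÷ 2 = 46 remainder 0
46 ÷ 2 = 23 remainder 0
23 ÷ 2 = 11 remainder 1
11 ÷ 2 = 5 remainder 1
5 ÷ 2 = 2 remainder 1
2 ÷ 2 = 1 remainder 0
1 ÷ 2 = 0 remainder 1
Reading remainders bottom to top: 1011100101110001000



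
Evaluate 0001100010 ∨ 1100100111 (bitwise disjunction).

OR: 1 when either bit is 1
  0001100010
| 1100100111
------------
  1101100111
Decimal: 98 | 807 = 871



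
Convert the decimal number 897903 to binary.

Using repeated division by 2:
897903 ÷ 2 = 448951 remainder 1
448951 ÷ 2 = 224475 remainder 1
224475 ÷ 2 = 112237 remainder 1
112237 ÷ 2 = 56118 remainder 1
56118 ÷ 2 = 28059 remainder 0
28059 ÷ 2 = 14029 remainder 1
14029 ÷ 2 = 7014 remainder 1
7014 ÷ 2 = 3507 remainder 0
3507 ÷ 2 = 1753 remainder 1
1753 ÷ 2 = 876 remainder 1
876 ÷ 2 = 438 remainder 0
438 ÷ 2 = 219 remainder 0
219 ÷ 2 = 109 remainder 1
109 ÷ 2 = 54 remainder 1
54 ÷ 2 = 27 remainder 0
27 ÷ 2 = 13 remainder 1
13 ÷ 2 = 6 remainder 1
6 ÷ 2 = 3 remainder 0
3 ÷ 2 = 1 remainder 1
1 ÷ 2 = 0 remainder 1
Reading remainders bottom to top: 11011011001101101111



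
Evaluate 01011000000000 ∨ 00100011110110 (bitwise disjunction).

OR: 1 when either bit is 1
  01011000000000
| 00100011110110
----------------
  01111011110110
Decimal: 5632 | 2294 = 7926



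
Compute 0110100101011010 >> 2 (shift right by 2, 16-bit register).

Original: 0110100101011010 (decimal 26970)
Shift right by 2 positions
Drop the 2 low bits; fill with zeros on the left
Result: 0001101001010110 (decimal 6742)
Equivalent: 26970 >> 2 = 26970 ÷ 2^2 = 6742



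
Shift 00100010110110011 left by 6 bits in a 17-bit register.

Original: 00100010110110011 (decimal 17843)
Shift left by 6 positions
Append 6 zeros on the right and drop the 6 high bits that overflow the 17-bit width
Result: 10110110011000000 (decimal 93376)
Equivalent: 17843 << 6 = 17843 × 2^6 = 1141952, truncated to 17 bits = 93376



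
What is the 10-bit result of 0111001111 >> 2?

Original: 0111001111 (decimal 463)
Shift right by 2 positions
Drop the 2 low bits; fill with zeros on the left
Result: 0001110011 (decimal 115)
Equivalent: 463 >> 2 = 463 ÷ 2^2 = 115



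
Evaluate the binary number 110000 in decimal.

Sum of powers of 2 for each 1-bit:
2^4 + 2^5
= 16 + 32
= 48



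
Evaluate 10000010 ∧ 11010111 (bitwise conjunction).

AND: 1 only when both bits are 1
  10000010
& 11010111
----------
  10000010
Decimal: 130 & 215 = 130



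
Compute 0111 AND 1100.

AND: 1 only when both bits are 1
  0111
& 1100
------
  0100
Decimal: 7 & 12 = 4



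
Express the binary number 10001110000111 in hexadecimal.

Group into 4-bit nibbles from right:
  0010 = 2
  0011 = 3
  1000 = 8
  0111 = 7
Result: 2387



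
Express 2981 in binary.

Using repeated division by 2:
2981 ÷ 2 = 1490 remainder 1
1490 ÷ 2 = 745 remainder 0
745 ÷ 2 = 372 remainder 1
372 ÷ 2 = 186 remainder 0
186 ÷ 2 = 93 remainder 0
93 ÷ 2 = 46 remainder 1
46 ÷ 2 = 23 remainder 0
23 ÷ 2 = 11 remainder 1
11 ÷ 2 = 5 remainder 1
5 ÷ 2 = 2 remainder 1
2 ÷ 2 = 1 remainder 0
1 ÷ 2 = 0 remainder 1
Reading remainders bottom to top: 101110100101



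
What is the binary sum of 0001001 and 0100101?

Add column by column from the right: bit + bit + carry-in; write the sum mod 2, carry 1 when the sum is 2 or 3.
carry:  0000010
        0001001
+       0100101
---------------
       00101110
(the carry out of the leftmost column, 0, becomes the leading bit)
Decimal check:
  0001001 = 8 + 1 = 9
  0100101 = 32 + 4 + 1 = 37
  9 + 37 = 46, and 00101110 = 32 + 8 + 4 + 2 = 46 ✓



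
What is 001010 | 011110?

OR: 1 when either bit is 1
  001010
| 011110
--------
  011110
Decimal: 10 | 30 = 30



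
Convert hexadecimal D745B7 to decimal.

Expand by place value (powers of 16):
Digit values: D = 13, B = 11
D745B7 = 13 × 16^5 + 7 × 16^4 + 4 × 16^3 + 5 × 16^2 + 11 × 16^1 + 7 × 16^0
= 13 × 1048576 + 7 × 65536 + 4 × 4096 + 5 × 256 + 11 × 16 + 7 × 1
= 13631488 + 458752 + 16384 + 1280 + 176 + 7
= 14108087



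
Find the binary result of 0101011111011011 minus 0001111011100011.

Method 1 - Direct subtraction (column by column from the right: bit − bit − borrow-in; if negative, add 2 and borrow 1 from the next column):
borrow: 0111000111000000
        0101011111011011
-       0001111011100011
------------------------
        0011100011111000

Method 2 - Add two's complement:
Two's complement of 0001111011100011: invert → 1110000100011100, add 1 → 1110000100011101
  0101011111011011
+ 1110000100011101
------------------
 10011100011111000  (end carry out of the top bit = 1)
Discarding the end carry: 0011100011111000
Decimal check:
  0101011111011011 = 16384 + 4096 + 1024 + 512 + 256 + 128 + 64 + 16 + 8 + 2 + 1 = 22491
  0001111011100011 = 4096 + 2048 + 1024 + 512 + 128 + 64 + 32 + 2 + 1 = 7907
  22491 - 7907 = 14584, and 0011100011111000 = 8192 + 4096 + 2048 + 128 + 64 + 32 + 16 + 8 = 14584 ✓



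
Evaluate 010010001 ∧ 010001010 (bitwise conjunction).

AND: 1 only when both bits are 1
  010010001
& 010001010
-----------
  010000000
Decimal: 145 & 138 = 128



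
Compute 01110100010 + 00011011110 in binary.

Add column by column from the right: bit + bit + carry-in; write the sum mod 2, carry 1 when the sum is 2 or 3.
carry:  11111111100
        01110100010
+       00011011110
-------------------
       010010000000
(the carry out of the leftmost column, 0, becomes the leading bit)
Decimal check:
  01110100010 = 512 + 256 + 128 + 32 + 2 = 930
  00011011110 = 128 + 64 + 16 + 8 + 4 + 2 = 222
  930 + 222 = 1152, and 010010000000 = 1024 + 128 = 1152 ✓



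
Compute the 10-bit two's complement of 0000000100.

Original: 0000000100
Step 1 - Invert all bits: 1111111011
Step 2 - Add 1: 1111111100
Verification: 0000000100 + 1111111100 = 10000000000; discarding the end carry (carry out of the top bit) leaves the 10-bit value 0000000000, as required for x + (-x)



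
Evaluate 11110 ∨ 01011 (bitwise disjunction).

OR: 1 when either bit is 1
  11110
| 01011
-------
  11111
Decimal: 30 | 11 = 31



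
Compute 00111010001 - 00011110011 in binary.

Method 1 - Direct subtraction (column by column from the right: bit − bit − borrow-in; if negative, add 2 and borrow 1 from the next column):
borrow: 00111111100
        00111010001
-       00011110011
-------------------
        00011011110

Method 2 - Add two's complement:
Two's complement of 00011110011: invert → 11100001100, add 1 → 11100001101
  00111010001
+ 11100001101
-------------
 100011011110  (end carry out of the top bit = 1)
Discarding the end carry: 00011011110
Decimal check:
  00111010001 = 256 + 128 + 64 + 16 + 1 = 465
  00011110011 = 128 + 64 + 32 + 16 + 2 + 1 = 243
  465 - 243 = 222, and 00011011110 = 128 + 64 + 16 + 8 + 4 + 2 = 222 ✓



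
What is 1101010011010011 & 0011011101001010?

AND: 1 only when both bits are 1
  1101010011010011
& 0011011101001010
------------------
  0001010001000010
Decimal: 54483 & 14154 = 5186



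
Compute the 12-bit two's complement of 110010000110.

Original (sign bit 1, negative): 110010000110
Step 1 - Invert all bits: 001101111001
Step 2 - Add 1: 001101111010
Verification: 110010000110 + 001101111010 = 1000000000000; discarding the end carry (carry out of the top bit) leaves the 12-bit value 000000000000, as required for x + (-x)



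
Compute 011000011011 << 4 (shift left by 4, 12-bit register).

Original: 011000011011 (decimal 1563)
Shift left by 4 positions
Append 4 zeros on the right and drop the 4 high bits that overflow the 12-bit width
Result: 000110110000 (decimal 432)
Equivalent: 1563 << 4 = 1563 × 2^4 = 25008, truncated to 12 bits = 432



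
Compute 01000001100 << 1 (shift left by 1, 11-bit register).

Original: 01000001100 (decimal 524)
Shift left by 1 position
Append 1 zero on the right
Result: 10000011000 (decimal 1048)
Equivalent: 524 << 1 = 524 × 2^1 = 1048



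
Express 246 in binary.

Using repeated division by 2:
246 ÷ 2 = 123 remainder 0
123 ÷ 2 = 61 remainder 1
61 ÷ 2 = 30 remainder 1
30 ÷ 2 = 15 remainder 0
15 ÷ 2 = 7 remainder 1
7 ÷ 2 = 3 remainder 1
3 ÷ 2 = 1 remainder 1
1 ÷ 2 = 0 remainder 1
Reading remainders bottom to top: 11110110



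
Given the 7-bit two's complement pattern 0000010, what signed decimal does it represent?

Binary: 0000010
Sign bit: 0 (non-negative)
Read directly as an unsigned value:
0000010 = 2
Value: 2



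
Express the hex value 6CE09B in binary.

Convert each hex digit to 4 bits:
  6 = 0110
  C = 1100
  E = 1110
  0 = 0000
  9 = 1001
  B = 1011
Concatenate: 011011001110000010011011



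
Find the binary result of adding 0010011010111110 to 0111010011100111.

Add column by column from the right: bit + bit + carry-in; write the sum mod 2, carry 1 when the sum is 2 or 3.
carry:  1100100111111100
        0010011010111110
+       0111010011100111
------------------------
       01001101110100101
(the carry out of the leftmost column, 0, becomes the leading bit)
Decimal check:
  0010011010111110 = 8192 + 1024 + 512 + 128 + 32 + 16 + 8 + 4 + 2 = 9918
  0111010011100111 = 16384 + 8192 + 4096 + 1024 + 128 + 64 + 32 + 4 + 2 + 1 = 29927
  9918 + 29927 = 39845, and 01001101110100101 = 32768 + 4096 + 2048 + 512 + 256 + 128 + 32 + 4 + 1 = 39845 ✓



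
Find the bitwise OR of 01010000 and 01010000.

OR: 1 when either bit is 1
  01010000
| 01010000
----------
  01010000
Decimal: 80 | 80 = 80



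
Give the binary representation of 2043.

Using repeated division by 2:
2043 ÷ 2 = 1021 remainder 1
1021 ÷ 2 = 510 remainder 1
510 ÷ 2 = 255 remainder 0
255 ÷ 2 = 127 remainder 1
127 ÷ 2 = 63 remainder 1
63 ÷ 2 = 31 remainder 1
31 ÷ 2 = 15 remainder 1
15 ÷ 2 = 7 remainder 1
7 ÷ 2 = 3 remainder 1
3 ÷ 2 = 1 remainder 1
1 ÷ 2 = 0 remainder 1
Reading remainders bottom to top: 11111111011



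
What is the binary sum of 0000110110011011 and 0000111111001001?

Add column by column from the right: bit + bit + carry-in; write the sum mod 2, carry 1 when the sum is 2 or 3.
carry:  0001111100110110
        0000110110011011
+       0000111111001001
------------------------
       00001110101100100
(the carry out of the leftmost column, 0, becomes the leading bit)
Decimal check:
  0000110110011011 = 2048 + 1024 + 256 + 128 + 16 + 8 + 2 + 1 = 3483
  0000111111001001 = 2048 + 1024 + 512 + 256 + 128 + 64 + 8 + 1 = 4041
  3483 + 4041 = 7524, and 00001110101100100 = 4096 + 2048 + 1024 + 256 + 64 + 32 + 4 = 7524 ✓



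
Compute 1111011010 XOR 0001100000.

XOR: 1 when bits differ
  1111011010
^ 0001100000
------------
  1110111010
Decimal: 986 ^ 96 = 954



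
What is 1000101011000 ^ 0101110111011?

XOR: 1 when bits differ
  1000101011000
^ 0101110111011
---------------
  1101011100011
Decimal: 4440 ^ 3003 = 6883



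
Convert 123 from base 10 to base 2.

Using repeated division by 2:
123 ÷ 2 = 61 remainder 1
61 ÷ 2 = 30 remainder 1
30 ÷ 2 = 15 remainder 0
15 ÷ 2 = 7 remainder 1
7 ÷ 2 = 3 remainder 1
3 ÷ 2 = 1 remainder 1
1 ÷ 2 = 0 remainder 1
Reading remainders bottom to top: 1111011



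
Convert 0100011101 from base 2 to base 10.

Sum of powers of 2 for each 1-bit:
2^0 + 2^2 + 2^3 + 2^4 + 2^8
= 1 + 4 + 8 + 16 + 256
= 285



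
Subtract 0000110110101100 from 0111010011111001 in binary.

Method 1 - Direct subtraction (column by column from the right: bit − bit − borrow-in; if negative, add 2 and borrow 1 from the next column):
borrow: 0001111000011000
        0111010011111001
-       0000110110101100
------------------------
        0110011101001101

Method 2 - Add two's complement:
Two's complement of 0000110110101100: invert → 1111001001010011, add 1 → 1111001001010100
  0111010011111001
+ 1111001001010100
------------------
 10110011101001101  (end carry out of the top bit = 1)
Discarding the end carry: 0110011101001101
Decimal check:
  0111010011111001 = 16384 + 8192 + 4096 + 1024 + 128 + 64 + 32 + 16 + 8 + 1 = 29945
  0000110110101100 = 2048 + 1024 + 256 + 128 + 32 + 8 + 4 = 3500
  29945 - 3500 = 26445, and 0110011101001101 = 16384 + 8192 + 1024 + 512 + 256 + 64 + 8 + 4 + 1 = 26445 ✓



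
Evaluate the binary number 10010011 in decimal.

Sum of powers of 2 for each 1-bit:
2^0 + 2^1 + 2^4 + 2^7
= 1 + 2 + 16 + 128
= 147



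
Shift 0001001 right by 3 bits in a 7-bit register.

Original: 0001001 (decimal 9)
Shift right by 3 positions
Drop the 3 low bits; fill with zeros on the left
Result: 0000001 (decimal 1)
Equivalent: 9 >> 3 = 9 ÷ 2^3 = 1



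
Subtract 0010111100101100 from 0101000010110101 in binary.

Method 1 - Direct subtraction (column by column from the right: bit − bit − borrow-in; if negative, add 2 and borrow 1 from the next column):
borrow: 0101111000010000
        0101000010110101
-       0010111100101100
------------------------
        0010000110001001

Method 2 - Add two's complement:
Two's complement of 0010111100101100: invert → 1101000011010011, add 1 → 1101000011010100
  0101000010110101
+ 1101000011010100
------------------
 10010000110001001  (end carry out of the top bit = 1)
Discarding the end carry: 0010000110001001
Decimal check:
  0101000010110101 = 16384 + 4096 + 128 + 32 + 16 + 4 + 1 = 20661
  0010111100101100 = 8192 + 2048 + 1024 + 512 + 256 + 32 + 8 + 4 = 12076
  20661 - 12076 = 8585, and 0010000110001001 = 8192 + 256 + 128 + 8 + 1 = 8585 ✓



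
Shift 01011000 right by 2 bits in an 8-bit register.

Original: 01011000 (decimal 88)
Shift right by 2 positions
Drop the 2 low bits; fill with zeros on the left
Result: 00010110 (decimal 22)
Equivalent: 88 >> 2 = 88 ÷ 2^2 = 22



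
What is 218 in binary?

Using repeated division by 2:
218 ÷ 2 = 109 remainder 0
109 ÷ 2 = 54 remainder 1
54 ÷ 2 = 27 remainder 0
27 ÷ 2 = 13 remainder 1
13 ÷ 2 = 6 remainder 1
6 ÷ 2 = 3 remainder 0
3 ÷ 2 = 1 remainder 1
1 ÷ 2 = 0 remainder 1
Reading remainders bottom to top: 11011010



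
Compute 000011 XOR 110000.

XOR: 1 when bits differ
  000011
^ 110000
--------
  110011
Decimal: 3 ^ 48 = 51



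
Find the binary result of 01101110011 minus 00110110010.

Method 1 - Direct subtraction (column by column from the right: bit − bit − borrow-in; if negative, add 2 and borrow 1 from the next column):
borrow: 01100000000
        01101110011
-       00110110010
-------------------
        00111000001

Method 2 - Add two's complement:
Two's complement of 00110110010: invert → 11001001101, add 1 → 11001001110
  01101110011
+ 11001001110
-------------
 100111000001  (end carry out of the top bit = 1)
Discarding the end carry: 00111000001
Decimal check:
  01101110011 = 512 + 256 + 64 + 32 + 16 + 2 + 1 = 883
  00110110010 = 256 + 128 + 32 + 16 + 2 = 434
  883 - 434 = 449, and 00111000001 = 256 + 128 + 64 + 1 = 449 ✓



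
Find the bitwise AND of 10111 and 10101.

AND: 1 only when both bits are 1
  10111
& 10101
-------
  10101
Decimal: 23 & 21 = 21



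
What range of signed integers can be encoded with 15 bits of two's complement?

For 15-bit two's complement:
Minimum: -2^14 = -16384
Maximum: 2^14 - 1 = 16383



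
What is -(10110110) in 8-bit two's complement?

Original (sign bit 1, negative): 10110110
Step 1 - Invert all bits: 01001001
Step 2 - Add 1: 01001010
Verification: 10110110 + 01001010 = 100000000; discarding the end carry (carry out of the top bit) leaves the 8-bit value 00000000, as required for x + (-x)



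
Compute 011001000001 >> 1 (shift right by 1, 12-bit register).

Original: 011001000001 (decimal 1601)
Shift right by 1 position
Drop the 1 low bit; fill with zero on the left
Result: 001100100000 (decimal 800)
Equivalent: 1601 >> 1 = 1601 ÷ 2^1 = 800



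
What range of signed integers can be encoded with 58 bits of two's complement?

For 58-bit two's complement:
Minimum: -2^57 = -144115188075855872
Maximum: 2^57 - 1 = 144115188075855871



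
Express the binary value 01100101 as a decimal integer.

Sum of powers of 2 for each 1-bit:
2^0 + 2^2 + 2^5 + 2^6
= 1 + 4 + 32 + 64
= 101



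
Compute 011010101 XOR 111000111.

XOR: 1 when bits differ
  011010101
^ 111000111
-----------
  100010010
Decimal: 213 ^ 455 = 274



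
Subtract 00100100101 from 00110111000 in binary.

Method 1 - Direct subtraction (column by column from the right: bit − bit − borrow-in; if negative, add 2 and borrow 1 from the next column):
borrow: 00000001110
        00110111000
-       00100100101
-------------------
        00010010011

Method 2 - Add two's complement:
Two's complement of 00100100101: invert → 11011011010, add 1 → 11011011011
  00110111000
+ 11011011011
-------------
 100010010011  (end carry out of the top bit = 1)
Discarding the end carry: 00010010011
Decimal check:
  00110111000 = 256 + 128 + 32 + 16 + 8 = 440
  00100100101 = 256 + 32 + 4 + 1 = 293
  440 - 293 = 147, and 00010010011 = 128 + 16 + 2 + 1 = 147 ✓



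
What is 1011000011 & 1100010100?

AND: 1 only when both bits are 1
  1011000011
& 1100010100
------------
  1000000000
Decimal: 707 & 788 = 512



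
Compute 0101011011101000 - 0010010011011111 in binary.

Method 1 - Direct subtraction (column by column from the right: bit − bit − borrow-in; if negative, add 2 and borrow 1 from the next column):
borrow: 0100000000111110
        0101011011101000
-       0010010011011111
------------------------
        0011001000001001

Method 2 - Add two's complement:
Two's complement of 0010010011011111: invert → 1101101100100000, add 1 → 1101101100100001
  0101011011101000
+ 1101101100100001
------------------
 10011001000001001  (end carry out of the top bit = 1)
Discarding the end carry: 0011001000001001
Decimal check:
  0101011011101000 = 16384 + 4096 + 1024 + 512 + 128 + 64 + 32 + 8 = 22248
  0010010011011111 = 8192 + 1024 + 128 + 64 + 16 + 8 + 4 + 2 + 1 = 9439
  22248 - 9439 = 12809, and 0011001000001001 = 8192 + 4096 + 512 + 8 + 1 = 12809 ✓



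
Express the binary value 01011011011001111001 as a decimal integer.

Sum of powers of 2 for each 1-bit:
2^0 + 2^3 + 2^4 + 2^5 + 2^6 + 2^9 + 2^10 + 2^12 + 2^13 + 2^15 + 2^16 + 2^18
= 1 + 8 + 16 + 32 + 64 + 512 + 1024 + 4096 + 8192 + 32768 + 65536 + 262144
= 374393



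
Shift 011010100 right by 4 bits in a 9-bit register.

Original: 011010100 (decimal 212)
Shift right by 4 positions
Drop the 4 low bits; fill with zeros on the left
Result: 000001101 (decimal 13)
Equivalent: 212 >> 4 = 212 ÷ 2^4 = 13



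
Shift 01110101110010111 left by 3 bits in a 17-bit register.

Original: 01110101110010111 (decimal 60311)
Shift left by 3 positions
Append 3 zeros on the right and drop the 3 high bits that overflow the 17-bit width
Result: 10101110010111000 (decimal 89272)
Equivalent: 60311 << 3 = 60311 × 2^3 = 482488, truncated to 17 bits = 89272



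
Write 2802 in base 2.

Using repeated division by 2:
2802 ÷ 2 = 1401 remainder 0
1401 ÷ 2 = 700 remainder 1
700 ÷ 2 = 350 remainder 0
350 ÷ 2 = 175 remainder 0
175 ÷ 2 = 87 remainder 1
87 ÷ 2 = 43 remainder 1
43 ÷ 2 = 21 remainder 1
21 ÷ 2 = 10 remainder 1
10 ÷ 2 = 5 remainder 0
5 ÷ 2 = 2 remainder 1
2 ÷ 2 = 1 remainder 0
1 ÷ 2 = 0 remainder 1
Reading remainders bottom to top: 101011110010



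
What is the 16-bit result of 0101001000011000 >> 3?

Original: 0101001000011000 (decimal 21016)
Shift right by 3 positions
Drop the 3 low bits; fill with zeros on the left
Result: 0000101001000011 (decimal 2627)
Equivalent: 21016 >> 3 = 21016 ÷ 2^3 = 2627



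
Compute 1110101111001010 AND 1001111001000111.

AND: 1 only when both bits are 1
  1110101111001010
& 1001111001000111
------------------
  1000101001000010
Decimal: 60362 & 40519 = 35394



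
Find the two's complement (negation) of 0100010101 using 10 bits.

Original: 0100010101
Step 1 - Invert all bits: 1011101010
Step 2 - Add 1: 1011101011
Verification: 0100010101 + 1011101011 = 10000000000; discarding the end carry (carry out of the top bit) leaves the 10-bit value 0000000000, as required for x + (-x)



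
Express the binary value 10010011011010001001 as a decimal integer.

Sum of powers of 2 for each 1-bit:
2^0 + 2^3 + 2^7 + 2^9 + 2^10 + 2^12 + 2^13 + 2^16 + 2^19
= 1 + 8 + 128 + 512 + 1024 + 4096 + 8192 + 65536 + 524288
= 603785



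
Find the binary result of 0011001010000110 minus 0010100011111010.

Method 1 - Direct subtraction (column by column from the right: bit − bit − borrow-in; if negative, add 2 and borrow 1 from the next column):
borrow: 0001001111110000
        0011001010000110
-       0010100011111010
------------------------
        0000100110001100

Method 2 - Add two's complement:
Two's complement of 0010100011111010: invert → 1101011100000101, add 1 → 1101011100000110
  0011001010000110
+ 1101011100000110
------------------
 10000100110001100  (end carry out of the top bit = 1)
Discarding the end carry: 0000100110001100
Decimal check:
  0011001010000110 = 8192 + 4096 + 512 + 128 + 4 + 2 = 12934
  0010100011111010 = 8192 + 2048 + 128 + 64 + 32 + 16 + 8 + 2 = 10490
  12934 - 10490 = 2444, and 0000100110001100 = 2048 + 256 + 128 + 8 + 4 = 2444 ✓



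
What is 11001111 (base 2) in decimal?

Sum of powers of 2 for each 1-bit:
2^0 + 2^1 + 2^2 + 2^3 + 2^6 + 2^7
= 1 + 2 + 4 + 8 + 64 + 128
= 207



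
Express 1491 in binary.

Using repeated division by 2:
1491 ÷ 2 = 745 remainder 1
745 ÷ 2 = 372 remainder 1
372 ÷ 2 = 186 remainder 0
186 ÷ 2 = 93 remainder 0
93 ÷ 2 = 46 remainder 1
46 ÷ 2 = 23 remainder 0
23 ÷ 2 = 11 remainder 1
11 ÷ 2 = 5 remainder 1
5 ÷ 2 = 2 remainder 1
2 ÷ 2 = 1 remainder 0
1 ÷ 2 = 0 remainder 1
Reading remainders bottom to top: 10111010011



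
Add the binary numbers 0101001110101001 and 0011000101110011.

Add column by column from the right: bit + bit + carry-in; write the sum mod 2, carry 1 when the sum is 2 or 3.
carry:  1110011111000110
        0101001110101001
+       0011000101110011
------------------------
       01000010100011100
(the carry out of the leftmost column, 0, becomes the leading bit)
Decimal check:
  0101001110101001 = 16384 + 4096 + 512 + 256 + 128 + 32 + 8 + 1 = 21417
  0011000101110011 = 8192 + 4096 + 256 + 64 + 32 + 16 + 2 + 1 = 12659
  21417 + 12659 = 34076, and 01000010100011100 = 32768 + 1024 + 256 + 16 + 8 + 4 = 34076 ✓



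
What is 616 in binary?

Using repeated division by 2:
616 ÷ 2 = 308 remainder 0
308 ÷ 2 = 154 remainder 0
154 ÷ 2 = 77 remainder 0
77 ÷ 2 = 38 remainder 1
38 ÷ 2 = 19 remainder 0
19 ÷ 2 = 9 remainder 1
9 ÷ 2 = 4 remainder 1
4 ÷ 2 = 2 remainder 0
2 ÷ 2 = 1 remainder 0
1 ÷ 2 = 0 remainder 1
Reading remainders bottom to top: 1001101000



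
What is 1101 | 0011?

OR: 1 when either bit is 1
  1101
| 0011
------
  1111
Decimal: 13 | 3 = 15



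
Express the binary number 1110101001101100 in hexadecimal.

Group into 4-bit nibbles from right:
  1110 = E
  1010 = A
  0110 = 6
  1100 = C
Result: EA6C



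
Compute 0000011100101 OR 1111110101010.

OR: 1 when either bit is 1
  0000011100101
| 1111110101010
---------------
  1111111101111
Decimal: 229 | 8106 = 8175



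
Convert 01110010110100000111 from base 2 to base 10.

Sum of powers of 2 for each 1-bit:
2^0 + 2^1 + 2^2 + 2^8 + 2^10 + 2^11 + 2^13 + 2^16 + 2^17 + 2^18
= 1 + 2 + 4 + 256 + 1024 + 2048 + 8192 + 65536 + 131072 + 262144
= 470279



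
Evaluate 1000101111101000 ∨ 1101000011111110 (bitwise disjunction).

OR: 1 when either bit is 1
  1000101111101000
| 1101000011111110
------------------
  1101101111111110
Decimal: 35816 | 53502 = 56318



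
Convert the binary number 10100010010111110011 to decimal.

Sum of powers of 2 for each 1-bit:
2^0 + 2^1 + 2^4 + 2^5 + 2^6 + 2^7 + 2^8 + 2^10 + 2^13 + 2^17 + 2^19
= 1 + 2 + 16 + 32 + 64 + 128 + 256 + 1024 + 8192 + 131072 + 524288
= 665075



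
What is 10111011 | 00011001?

OR: 1 when either bit is 1
  10111011
| 00011001
----------
  10111011
Decimal: 187 | 25 = 187



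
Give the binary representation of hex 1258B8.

Convert each hex digit to 4 bits:
  1 = 0001
  2 = 0010
  5 = 0101
  8 = 1000
  B = 1011
  8 = 1000
Concatenate: 000100100101100010111000



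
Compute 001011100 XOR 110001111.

XOR: 1 when bits differ
  001011100
^ 110001111
-----------
  111010011
Decimal: 92 ^ 399 = 467



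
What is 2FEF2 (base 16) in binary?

Convert each hex digit to 4 bits:
  2 = 0010
  F = 1111
  E = 1110
  F = 1111
  2 = 0010
Concatenate: 00101111111011110010



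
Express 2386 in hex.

Using repeated division by 16 (digits 10–15 are A–F):
2386 ÷ 16 = 149 remainder 2
149 ÷ 16 = 9 remainder 5
9 ÷ 16 = 0 remainder 9
Reading remainders bottom to top: 952



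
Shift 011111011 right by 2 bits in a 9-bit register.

Original: 011111011 (decimal 251)
Shift right by 2 positions
Drop the 2 low bits; fill with zeros on the left
Result: 000111110 (decimal 62)
Equivalent: 251 >> 2 = 251 ÷ 2^2 = 62



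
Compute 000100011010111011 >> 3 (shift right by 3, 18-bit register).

Original: 000100011010111011 (decimal 18107)
Shift right by 3 positions
Drop the 3 low bits; fill with zeros on the left
Result: 000000100011010111 (decimal 2263)
Equivalent: 18107 >> 3 = 18107 ÷ 2^3 = 2263



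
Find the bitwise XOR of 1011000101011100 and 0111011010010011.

XOR: 1 when bits differ
  1011000101011100
^ 0111011010010011
------------------
  1100011111001111
Decimal: 45404 ^ 30355 = 51151



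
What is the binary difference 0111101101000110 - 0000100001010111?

Method 1 - Direct subtraction (column by column from the right: bit − bit − borrow-in; if negative, add 2 and borrow 1 from the next column):
borrow: 0000000111111110
        0111101101000110
-       0000100001010111
------------------------
        0111001011101111

Method 2 - Add two's complement:
Two's complement of 0000100001010111: invert → 1111011110101000, add 1 → 1111011110101001
  0111101101000110
+ 1111011110101001
------------------
 10111001011101111  (end carry out of the top bit = 1)
Discarding the end carry: 0111001011101111
Decimal check:
  0111101101000110 = 16384 + 8192 + 4096 + 2048 + 512 + 256 + 64 + 4 + 2 = 31558
  0000100001010111 = 2048 + 64 + 16 + 4 + 2 + 1 = 2135
  31558 - 2135 = 29423, and 0111001011101111 = 16384 + 8192 + 4096 + 512 + 128 + 64 + 32 + 8 + 4 + 2 + 1 = 29423 ✓



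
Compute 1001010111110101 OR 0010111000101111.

OR: 1 when either bit is 1
  1001010111110101
| 0010111000101111
------------------
  1011111111111111
Decimal: 38389 | 11823 = 49151



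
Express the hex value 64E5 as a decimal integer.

Expand by place value (powers of 16):
Digit values: E = 14
64E5 = 6 × 16^3 + 4 × 16^2 + 14 × 16^1 + 5 × 16^0
= 6 × 4096 + 4 × 256 + 14 × 16 + 5 × 1
= 24576 + 1024 + 224 + 5
= 25829



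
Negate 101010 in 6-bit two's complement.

Original (sign bit 1, negative): 101010
Step 1 - Invert all bits: 010101
Step 2 - Add 1: 010110
Verification: 101010 + 010110 = 1000000; discarding the end carry (carry out of the top bit) leaves the 6-bit value 000000, as required for x + (-x)



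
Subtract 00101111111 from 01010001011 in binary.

Method 1 - Direct subtraction (column by column from the right: bit − bit − borrow-in; if negative, add 2 and borrow 1 from the next column):
borrow: 01011111000
        01010001011
-       00101111111
-------------------
        00100001100

Method 2 - Add two's complement:
Two's complement of 00101111111: invert → 11010000000, add 1 → 11010000001
  01010001011
+ 11010000001
-------------
 100100001100  (end carry out of the top bit = 1)
Discarding the end carry: 00100001100
Decimal check:
  01010001011 = 512 + 128 + 8 + 2 + 1 = 651
  00101111111 = 256 + 64 + 32 + 16 + 8 + 4 + 2 + 1 = 383
  651 - 383 = 268, and 00100001100 = 256 + 8 + 4 = 268 ✓



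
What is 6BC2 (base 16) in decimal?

Expand by place value (powers of 16):
Digit values: B = 11, C = 12
6BC2 = 6 × 16^3 + 11 × 16^2 + 12 × 16^1 + 2 × 16^0
= 6 × 4096 + 11 × 256 + 12 × 16 + 2 × 1
= 24576 + 2816 + 192 + 2
= 27586



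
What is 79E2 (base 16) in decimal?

Expand by place value (powers of 16):
Digit values: E = 14
79E2 = 7 × 16^3 + 9 × 16^2 + 14 × 16^1 + 2 × 16^0
= 7 × 4096 + 9 × 256 + 14 × 16 + 2 × 1
= 28672 + 2304 + 224 + 2
= 31202



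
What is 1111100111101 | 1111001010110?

OR: 1 when either bit is 1
  1111100111101
| 1111001010110
---------------
  1111101111111
Decimal: 7997 | 7766 = 8063



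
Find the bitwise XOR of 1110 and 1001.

XOR: 1 when bits differ
  1110
^ 1001
------
  0111
Decimal: 14 ^ 9 = 7



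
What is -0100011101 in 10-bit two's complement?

Original: 0100011101
Step 1 - Invert all bits: 1011100010
Step 2 - Add 1: 1011100011
Verification: 0100011101 + 1011100011 = 10000000000; discarding the end carry (carry out of the top bit) leaves the 10-bit value 0000000000, as required for x + (-x)



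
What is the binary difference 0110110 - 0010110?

Method 1 - Direct subtraction (column by column from the right: bit − bit − borrow-in; if negative, add 2 and borrow 1 from the next column):
borrow: 0000000
        0110110
-       0010110
---------------
        0100000

Method 2 - Add two's complement:
Two's complement of 0010110: invert → 1101001, add 1 → 1101010
  0110110
+ 1101010
---------
 10100000  (end carry out of the top bit = 1)
Discarding the end carry: 0100000
Decimal check:
  0110110 = 32 + 16 + 4 + 2 = 54
  0010110 = 16 + 4 + 2 = 22
  54 - 22 = 32, and 0100000 = 32 ✓



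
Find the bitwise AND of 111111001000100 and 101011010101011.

AND: 1 only when both bits are 1
  111111001000100
& 101011010101011
-----------------
  101011000000000
Decimal: 32324 & 22187 = 22016



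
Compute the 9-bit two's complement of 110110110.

Original (sign bit 1, negative): 110110110
Step 1 - Invert all bits: 001001001
Step 2 - Add 1: 001001010
Verification: 110110110 + 001001010 = 1000000000; discarding the end carry (carry out of the top bit) leaves the 9-bit value 000000000, as required for x + (-x)



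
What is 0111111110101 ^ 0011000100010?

XOR: 1 when bits differ
  0111111110101
^ 0011000100010
---------------
  0100111010111
Decimal: 4085 ^ 1570 = 2519



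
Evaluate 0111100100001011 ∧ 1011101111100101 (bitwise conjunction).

AND: 1 only when both bits are 1
  0111100100001011
& 1011101111100101
------------------
  0011100100000001
Decimal: 30987 & 48101 = 14593



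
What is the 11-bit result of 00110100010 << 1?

Original: 00110100010 (decimal 418)
Shift left by 1 position
Append 1 zero on the right
Result: 01101000100 (decimal 836)
Equivalent: 418 << 1 = 418 × 2^1 = 836



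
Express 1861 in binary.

Using repeated division by 2:
1861 ÷ 2 = 930 remainder 1
930 ÷ 2 = 465 remainder 0
465 ÷ 2 = 232 remainder 1
232 ÷ 2 = 116 remainder 0
116 ÷ 2 = 58 remainder 0
58 ÷ 2 = 29 remainder 0
29 ÷ 2 = 14 remainder 1
14 ÷ 2 = 7 remainder 0
7 ÷ 2 = 3 remainder 1
3 ÷ 2 = 1 remainder 1
1 ÷ 2 = 0 remainder 1
Reading remainders bottom to top: 11101000101



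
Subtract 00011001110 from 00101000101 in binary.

Method 1 - Direct subtraction (column by column from the right: bit − bit − borrow-in; if negative, add 2 and borrow 1 from the next column):
borrow: 00111111100
        00101000101
-       00011001110
-------------------
        00001110111

Method 2 - Add two's complement:
Two's complement of 00011001110: invert → 11100110001, add 1 → 11100110010
  00101000101
+ 11100110010
-------------
 100001110111  (end carry out of the top bit = 1)
Discarding the end carry: 00001110111
Decimal check:
  00101000101 = 256 + 64 + 4 + 1 = 325
  00011001110 = 128 + 64 + 8 + 4 + 2 = 206
  325 - 206 = 119, and 00001110111 = 64 + 32 + 16 + 4 + 2 + 1 = 119 ✓



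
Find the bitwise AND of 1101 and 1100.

AND: 1 only when both bits are 1
  1101
& 1100
------
  1100
Decimal: 13 & 12 = 12



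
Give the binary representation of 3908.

Using repeated division by 2:
3908 ÷ 2 = 1954 remainder 0
1954 ÷ 2 = 977 remainder 0
977 ÷ 2 = 488 remainder 1
488 ÷ 2 = 244 remainder 0
244 ÷ 2 = 122 remainder 0
122 ÷ 2 = 61 remainder 0
61 ÷ 2 = 30 remainder 1
30 ÷ 2 = 15 remainder 0
15 ÷ 2 = 7 remainder 1
7 ÷ 2 = 3 remainder 1
3 ÷ 2 = 1 remainder 1
1 ÷ 2 = 0 remainder 1
Reading remainders bottom to top: 111101000100



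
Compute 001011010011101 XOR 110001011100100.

XOR: 1 when bits differ
  001011010011101
^ 110001011100100
-----------------
  111010001111001
Decimal: 5789 ^ 25316 = 29817



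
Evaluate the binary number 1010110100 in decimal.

Sum of powers of 2 for each 1-bit:
2^2 + 2^4 + 2^5 + 2^7 + 2^9
= 4 + 16 + 32 + 128 + 512
= 692



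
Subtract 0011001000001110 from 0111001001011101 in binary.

Method 1 - Direct subtraction (column by column from the right: bit − bit − borrow-in; if negative, add 2 and borrow 1 from the next column):
borrow: 0000000000011100
        0111001001011101
-       0011001000001110
------------------------
        0100000001001111

Method 2 - Add two's complement:
Two's complement of 0011001000001110: invert → 1100110111110001, add 1 → 1100110111110010
  0111001001011101
+ 1100110111110010
------------------
 10100000001001111  (end carry out of the top bit = 1)
Discarding the end carry: 0100000001001111
Decimal check:
  0111001001011101 = 16384 + 8192 + 4096 + 512 + 64 + 16 + 8 + 4 + 1 = 29277
  0011001000001110 = 8192 + 4096 + 512 + 8 + 4 + 2 = 12814
  29277 - 12814 = 16463, and 0100000001001111 = 16384 + 64 + 8 + 4 + 2 + 1 = 16463 ✓



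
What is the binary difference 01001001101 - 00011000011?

Method 1 - Direct subtraction (column by column from the right: bit − bit − borrow-in; if negative, add 2 and borrow 1 from the next column):
borrow: 01100000100
        01001001101
-       00011000011
-------------------
        00110001010

Method 2 - Add two's complement:
Two's complement of 00011000011: invert → 11100111100, add 1 → 11100111101
  01001001101
+ 11100111101
-------------
 100110001010  (end carry out of the top bit = 1)
Discarding the end carry: 00110001010
Decimal check:
  01001001101 = 512 + 64 + 8 + 4 + 1 = 589
  00011000011 = 128 + 64 + 2 + 1 = 195
  589 - 195 = 394, and 00110001010 = 256 + 128 + 8 + 2 = 394 ✓



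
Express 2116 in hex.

Using repeated division by 16 (digits 10–15 are A–F):
2116 ÷ 16 = 132 remainder 4
132 ÷ 16 = 8 remainder 4
8 ÷ 16 = 0 remainder 8
Reading remainders bottom to top: 844



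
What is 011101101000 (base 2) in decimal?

Sum of powers of 2 for each 1-bit:
2^3 + 2^5 + 2^6 + 2^8 + 2^9 + 2^10
= 8 + 32 + 64 + 256 + 512 + 1024
= 1896



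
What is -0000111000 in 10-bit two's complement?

Original: 0000111000
Step 1 - Invert all bits: 1111000111
Step 2 - Add 1: 1111001000
Verification: 0000111000 + 1111001000 = 10000000000; discarding the end carry (carry out of the top bit) leaves the 10-bit value 0000000000, as required for x + (-x)



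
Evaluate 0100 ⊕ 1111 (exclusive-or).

XOR: 1 when bits differ
  0100
^ 1111
------
  1011
Decimal: 4 ^ 15 = 11



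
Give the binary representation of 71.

Using repeated division by 2:
71 ÷ 2 = 35 remainder 1
35 ÷ 2 = 17 remainder 1
17 ÷ 2 = 8 remainder 1
8 ÷ 2 = 4 remainder 0
4 ÷ 2 = 2 remainder 0
2 ÷ 2 = 1 remainder 0
1 ÷ 2 = 0 remainder 1
Reading remainders bottom to top: 1000111



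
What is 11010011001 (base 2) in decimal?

Sum of powers of 2 for each 1-bit:
2^0 + 2^3 + 2^4 + 2^7 + 2^9 + 2^10
= 1 + 8 + 16 + 128 + 512 + 1024
= 1689



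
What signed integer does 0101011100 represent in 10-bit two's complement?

Binary: 0101011100
Sign bit: 0 (non-negative)
Read directly as an unsigned value:
0101011100 = 256 + 64 + 16 + 8 + 4 = 348
Value: 348



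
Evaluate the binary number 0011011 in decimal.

Sum of powers of 2 for each 1-bit:
2^0 + 2^1 + 2^3 + 2^4
= 1 + 2 + 8 + 16
= 27



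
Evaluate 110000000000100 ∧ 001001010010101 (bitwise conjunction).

AND: 1 only when both bits are 1
  110000000000100
& 001001010010101
-----------------
  000000000000100
Decimal: 24580 & 4757 = 4



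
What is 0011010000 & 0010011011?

AND: 1 only when both bits are 1
  0011010000
& 0010011011
------------
  0010010000
Decimal: 208 & 155 = 144



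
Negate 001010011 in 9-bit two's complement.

Original: 001010011
Step 1 - Invert all bits: 110101100
Step 2 - Add 1: 110101101
Verification: 001010011 + 110101101 = 1000000000; discarding the end carry (carry out of the top bit) leaves the 9-bit value 000000000, as required for x + (-x)

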